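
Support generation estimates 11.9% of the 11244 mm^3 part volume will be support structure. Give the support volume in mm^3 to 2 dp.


V_support = 11244 * 0.119 = 1338.04 mm^3


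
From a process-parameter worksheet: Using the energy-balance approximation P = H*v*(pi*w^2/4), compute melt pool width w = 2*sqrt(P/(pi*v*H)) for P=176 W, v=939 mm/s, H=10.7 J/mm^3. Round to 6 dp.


w = 2*sqrt(176/(pi*939*10.7)) = 0.149344 mm


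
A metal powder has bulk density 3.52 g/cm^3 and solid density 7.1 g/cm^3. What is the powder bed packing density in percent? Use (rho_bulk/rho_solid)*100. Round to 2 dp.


Packing = (3.52/7.1)*100 = 49.58 %


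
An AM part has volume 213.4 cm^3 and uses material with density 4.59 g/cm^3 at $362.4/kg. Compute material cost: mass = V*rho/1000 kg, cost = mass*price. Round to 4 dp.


Mass = 213.4*4.59/1000 = 0.979506 kg
Cost = 0.979506 * 362.4 = 354.973 $


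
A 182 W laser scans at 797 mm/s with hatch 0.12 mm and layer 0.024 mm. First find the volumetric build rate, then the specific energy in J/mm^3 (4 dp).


Build rate = 797 * 0.12 * 0.024 = 2.29536 mm^3/s
SE = 182 / 2.29536 = 79.2904 J/mm^3


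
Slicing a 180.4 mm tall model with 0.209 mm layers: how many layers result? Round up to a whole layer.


Layers = ceil(180.4/0.209) = 864


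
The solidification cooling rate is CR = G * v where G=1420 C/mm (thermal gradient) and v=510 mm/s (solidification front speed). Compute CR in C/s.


CR = 1420 * 510 = 724200 C/s


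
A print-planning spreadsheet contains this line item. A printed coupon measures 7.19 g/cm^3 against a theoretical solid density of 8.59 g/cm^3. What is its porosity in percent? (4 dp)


Porosity = (1-7.19/8.59)*100 = 16.298 %


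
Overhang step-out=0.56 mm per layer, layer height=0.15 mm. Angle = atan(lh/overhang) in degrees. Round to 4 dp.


angle = atan(0.15/0.56) = 14.9951 degrees


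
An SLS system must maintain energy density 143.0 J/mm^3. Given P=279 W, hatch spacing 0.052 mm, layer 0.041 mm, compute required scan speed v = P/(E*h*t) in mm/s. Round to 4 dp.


v = 279 / (143.0*0.052*0.041) = 915.1261 mm/s


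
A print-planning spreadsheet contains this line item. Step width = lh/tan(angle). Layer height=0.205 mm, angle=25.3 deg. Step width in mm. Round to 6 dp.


step = 0.205 / tan(25.3) = 0.433681 mm


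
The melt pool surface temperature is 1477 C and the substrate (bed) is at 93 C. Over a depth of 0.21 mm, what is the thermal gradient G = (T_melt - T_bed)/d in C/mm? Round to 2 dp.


G = (1477-93)/0.21 = 6590.48 C/mm


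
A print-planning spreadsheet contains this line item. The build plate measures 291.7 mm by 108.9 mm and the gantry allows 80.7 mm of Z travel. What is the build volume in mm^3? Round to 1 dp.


V = 291.7 * 108.9 * 80.7 = 2563526.7 mm^3


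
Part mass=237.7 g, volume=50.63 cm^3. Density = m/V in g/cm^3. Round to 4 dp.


rho = 237.7 / 50.63 = 4.6948 g/cm^3


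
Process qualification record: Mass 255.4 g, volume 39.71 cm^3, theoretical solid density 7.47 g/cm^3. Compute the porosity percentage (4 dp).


rho_part = 255.4 / 39.71 = 6.43162931 g/cm^3
Porosity = (1 - 6.43162931/7.47)*100 = 13.9005 %


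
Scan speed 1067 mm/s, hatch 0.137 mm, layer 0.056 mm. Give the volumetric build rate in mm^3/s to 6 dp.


Rate = 1067 * 0.137 * 0.056 = 8.186024 mm^3/s


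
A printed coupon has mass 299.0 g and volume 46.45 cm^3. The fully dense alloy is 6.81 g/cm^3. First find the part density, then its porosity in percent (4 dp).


rho_part = 299.0 / 46.45 = 6.43702906 g/cm^3
Porosity = (1 - 6.43702906/6.81)*100 = 5.4768 %


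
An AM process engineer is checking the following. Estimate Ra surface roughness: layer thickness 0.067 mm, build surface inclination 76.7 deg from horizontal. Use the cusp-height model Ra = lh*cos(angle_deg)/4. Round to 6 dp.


Ra = 0.067 * cos(76.7) / 4 = 0.003853 mm


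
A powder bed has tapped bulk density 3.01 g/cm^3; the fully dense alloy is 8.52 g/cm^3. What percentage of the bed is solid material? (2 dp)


Packing = (3.01/8.52)*100 = 35.33 %


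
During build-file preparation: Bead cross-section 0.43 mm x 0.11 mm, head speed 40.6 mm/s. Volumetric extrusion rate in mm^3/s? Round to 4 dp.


Rate = 0.43 * 0.11 * 40.6 = 1.9204 mm^3/s


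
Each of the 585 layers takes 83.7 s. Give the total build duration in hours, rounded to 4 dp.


t = 585 * 83.7 / 3600 = 13.6013 hrs


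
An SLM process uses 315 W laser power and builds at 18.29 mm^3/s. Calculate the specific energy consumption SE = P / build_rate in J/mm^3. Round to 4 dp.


SE = 315 / 18.29 = 17.2225 J/mm^3


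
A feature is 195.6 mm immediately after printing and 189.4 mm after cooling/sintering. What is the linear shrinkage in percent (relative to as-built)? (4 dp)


Shrinkage = ((195.6-189.4)/195.6)*100 = 3.1697 %


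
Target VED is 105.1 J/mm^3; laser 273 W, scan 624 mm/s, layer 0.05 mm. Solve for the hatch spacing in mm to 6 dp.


h = 273 / (105.1*624*0.05) = 0.083254 mm


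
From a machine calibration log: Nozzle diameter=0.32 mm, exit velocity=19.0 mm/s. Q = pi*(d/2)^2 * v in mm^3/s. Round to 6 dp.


A = pi*(0.32/2)^2 = 0.08042477 mm^2
Q = 0.08042477 * 19.0 = 1.528071 mm^3/s


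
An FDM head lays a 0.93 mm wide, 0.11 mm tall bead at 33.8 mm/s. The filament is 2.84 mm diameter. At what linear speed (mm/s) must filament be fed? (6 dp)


Q = 0.93 * 0.11 * 33.8 = 3.45774 mm^3/s
A_fil = pi*(2.84/2)^2 = 6.33470743 mm^2
v_feed = 3.45774 / 6.33470743 = 0.545841 mm/s


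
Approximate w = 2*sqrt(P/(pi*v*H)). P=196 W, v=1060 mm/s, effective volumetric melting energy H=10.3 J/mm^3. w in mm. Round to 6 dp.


w = 2*sqrt(196/(pi*1060*10.3)) = 0.151186 mm


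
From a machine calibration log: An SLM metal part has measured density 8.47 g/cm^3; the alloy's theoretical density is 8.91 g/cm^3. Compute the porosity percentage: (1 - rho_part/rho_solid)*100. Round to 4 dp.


Porosity = (1-8.47/8.91)*100 = 4.9383 %


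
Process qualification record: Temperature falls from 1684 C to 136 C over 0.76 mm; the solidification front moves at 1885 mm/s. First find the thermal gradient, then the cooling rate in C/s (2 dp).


G = (1684-136)/0.76 = 2036.84210526 C/mm
CR = 2036.84210526 * 1885 = 3839447.37 C/s


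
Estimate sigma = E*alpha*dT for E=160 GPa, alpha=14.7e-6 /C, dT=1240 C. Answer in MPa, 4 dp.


sigma = 160*1000 * 14.7e-6 * 1240 = 2916.48 MPa


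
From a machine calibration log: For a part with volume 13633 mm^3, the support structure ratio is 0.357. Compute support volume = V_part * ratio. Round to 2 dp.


V_support = 13633 * 0.357 = 4866.98 mm^3


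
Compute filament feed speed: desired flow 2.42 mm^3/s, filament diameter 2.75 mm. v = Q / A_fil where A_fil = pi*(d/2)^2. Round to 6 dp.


A = pi*(2.75/2)^2 = 5.939574
v = 2.42 / 5.939574 = 0.407437 mm/s


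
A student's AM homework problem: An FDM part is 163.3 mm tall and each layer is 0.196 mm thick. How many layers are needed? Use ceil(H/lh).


Layers = ceil(163.3/0.196) = 834


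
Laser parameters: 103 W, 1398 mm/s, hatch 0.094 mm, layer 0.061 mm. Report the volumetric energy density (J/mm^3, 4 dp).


E = 103 / (1398*0.094*0.061) = 12.8491 J/mm^3


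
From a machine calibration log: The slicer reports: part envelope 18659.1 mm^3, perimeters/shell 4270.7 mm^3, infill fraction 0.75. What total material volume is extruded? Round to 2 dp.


V_infill = (18659.1 - 4270.7) * 0.75 = 10791.3
V_total = 4270.7 + 10791.3 = 15062.0 mm^3


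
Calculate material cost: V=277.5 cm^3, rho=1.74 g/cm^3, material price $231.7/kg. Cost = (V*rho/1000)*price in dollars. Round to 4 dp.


Mass = 277.5*1.74/1000 = 0.48285 kg
Cost = 0.48285 * 231.7 = 111.8763 $


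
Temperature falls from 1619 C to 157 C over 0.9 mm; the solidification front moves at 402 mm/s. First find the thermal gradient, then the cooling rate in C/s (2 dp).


G = (1619-157)/0.9 = 1624.44444444 C/mm
CR = 1624.44444444 * 402 = 653026.67 C/s


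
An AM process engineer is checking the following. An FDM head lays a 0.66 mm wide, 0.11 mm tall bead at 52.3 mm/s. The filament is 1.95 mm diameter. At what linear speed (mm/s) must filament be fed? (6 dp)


Q = 0.66 * 0.11 * 52.3 = 3.79698 mm^3/s
A_fil = pi*(1.95/2)^2 = 2.98647652 mm^2
v_feed = 3.79698 / 2.98647652 = 1.271391 mm/s


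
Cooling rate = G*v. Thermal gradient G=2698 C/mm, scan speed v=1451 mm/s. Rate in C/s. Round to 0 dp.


CR = 2698 * 1451 = 3914798 C/s


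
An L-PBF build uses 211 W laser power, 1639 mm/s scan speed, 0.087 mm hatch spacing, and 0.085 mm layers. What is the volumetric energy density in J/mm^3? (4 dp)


E = 211 / (1639*0.087*0.085) = 17.4087 J/mm^3


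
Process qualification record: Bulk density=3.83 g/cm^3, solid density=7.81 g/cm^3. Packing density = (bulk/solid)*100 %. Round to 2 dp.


Packing = (3.83/7.81)*100 = 49.04 %


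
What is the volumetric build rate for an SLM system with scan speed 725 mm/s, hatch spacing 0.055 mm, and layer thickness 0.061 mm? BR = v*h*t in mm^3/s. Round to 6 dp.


Rate = 725 * 0.055 * 0.061 = 2.432375 mm^3/s


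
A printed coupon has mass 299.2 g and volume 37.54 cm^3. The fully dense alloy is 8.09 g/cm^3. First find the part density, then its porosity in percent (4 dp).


rho_part = 299.2 / 37.54 = 7.97016516 g/cm^3
Porosity = (1 - 7.97016516/8.09)*100 = 1.4813 %


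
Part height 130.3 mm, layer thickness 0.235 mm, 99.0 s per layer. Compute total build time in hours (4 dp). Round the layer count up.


Layers = ceil(130.3/0.235) = 555
t = 555 * 99.0 / 3600 = 15.2625 hrs


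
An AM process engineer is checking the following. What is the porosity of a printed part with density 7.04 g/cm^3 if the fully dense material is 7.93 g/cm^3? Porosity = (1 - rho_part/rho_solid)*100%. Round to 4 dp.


Porosity = (1-7.04/7.93)*100 = 11.2232 %


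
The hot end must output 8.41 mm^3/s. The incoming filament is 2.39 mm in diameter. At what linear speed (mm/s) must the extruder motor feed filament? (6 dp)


A = pi*(2.39/2)^2 = 4.486273
v = 8.41 / 4.486273 = 1.874607 mm/s


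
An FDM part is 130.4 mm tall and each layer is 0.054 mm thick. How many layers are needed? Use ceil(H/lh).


Layers = ceil(130.4/0.054) = 2415


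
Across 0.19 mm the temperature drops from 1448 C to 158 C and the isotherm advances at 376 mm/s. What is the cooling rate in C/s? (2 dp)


G = (1448-158)/0.19 = 6789.47368421 C/mm
CR = 6789.47368421 * 376 = 2552842.11 C/s


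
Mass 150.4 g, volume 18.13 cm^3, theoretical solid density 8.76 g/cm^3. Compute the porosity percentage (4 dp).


rho_part = 150.4 / 18.13 = 8.29564258 g/cm^3
Porosity = (1 - 8.29564258/8.76)*100 = 5.3009 %


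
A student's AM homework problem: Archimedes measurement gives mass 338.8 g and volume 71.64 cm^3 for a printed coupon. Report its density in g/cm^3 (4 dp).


rho = 338.8 / 71.64 = 4.7292 g/cm^3


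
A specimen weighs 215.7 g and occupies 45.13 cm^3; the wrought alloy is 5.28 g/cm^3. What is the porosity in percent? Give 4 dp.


rho_part = 215.7 / 45.13 = 4.77952581 g/cm^3
Porosity = (1 - 4.77952581/5.28)*100 = 9.4787 %


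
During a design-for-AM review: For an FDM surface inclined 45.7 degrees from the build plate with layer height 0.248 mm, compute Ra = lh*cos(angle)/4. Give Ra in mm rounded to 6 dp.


Ra = 0.248 * cos(45.7) / 4 = 0.043302 mm


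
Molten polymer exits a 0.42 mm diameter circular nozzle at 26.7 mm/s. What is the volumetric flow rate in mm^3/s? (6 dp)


A = pi*(0.42/2)^2 = 0.13854424 mm^2
Q = 0.13854424 * 26.7 = 3.699131 mm^3/s


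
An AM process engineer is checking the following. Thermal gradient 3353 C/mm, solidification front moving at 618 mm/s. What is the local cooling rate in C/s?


CR = 3353 * 618 = 2072154 C/s


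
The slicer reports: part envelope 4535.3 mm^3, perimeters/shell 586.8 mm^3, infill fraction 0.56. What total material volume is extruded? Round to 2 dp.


V_infill = (4535.3 - 586.8) * 0.56 = 2211.16
V_total = 586.8 + 2211.16 = 2797.96 mm^3


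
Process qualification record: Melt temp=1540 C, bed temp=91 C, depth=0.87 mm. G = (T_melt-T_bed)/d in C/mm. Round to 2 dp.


G = (1540-91)/0.87 = 1665.52 C/mm


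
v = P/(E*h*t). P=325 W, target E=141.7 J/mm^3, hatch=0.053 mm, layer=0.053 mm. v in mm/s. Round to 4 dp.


v = 325 / (141.7*0.053*0.053) = 816.5105 mm/s


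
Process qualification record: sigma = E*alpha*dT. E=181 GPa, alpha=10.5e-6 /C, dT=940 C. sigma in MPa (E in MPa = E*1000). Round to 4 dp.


sigma = 181*1000 * 10.5e-6 * 940 = 1786.47 MPa


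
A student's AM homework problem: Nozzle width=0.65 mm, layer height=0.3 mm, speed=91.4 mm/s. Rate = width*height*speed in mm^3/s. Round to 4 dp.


Rate = 0.65 * 0.3 * 91.4 = 17.823 mm^3/s


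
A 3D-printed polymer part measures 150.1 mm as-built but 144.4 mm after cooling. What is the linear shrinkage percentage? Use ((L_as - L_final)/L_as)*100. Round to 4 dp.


Shrinkage = ((150.1-144.4)/150.1)*100 = 3.7975 %


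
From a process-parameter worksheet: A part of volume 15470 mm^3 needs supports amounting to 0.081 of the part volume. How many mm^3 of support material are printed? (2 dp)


V_support = 15470 * 0.081 = 1253.07 mm^3


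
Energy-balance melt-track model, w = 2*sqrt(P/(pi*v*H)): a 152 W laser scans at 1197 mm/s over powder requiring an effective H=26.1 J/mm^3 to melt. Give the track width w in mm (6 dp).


w = 2*sqrt(152/(pi*1197*26.1)) = 0.078706 mm


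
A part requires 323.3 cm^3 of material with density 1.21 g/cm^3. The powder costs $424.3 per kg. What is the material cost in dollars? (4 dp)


Mass = 323.3*1.21/1000 = 0.391193 kg
Cost = 0.391193 * 424.3 = 165.9832 $


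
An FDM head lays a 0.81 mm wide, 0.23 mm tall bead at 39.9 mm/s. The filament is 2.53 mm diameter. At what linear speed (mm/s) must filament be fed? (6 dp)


Q = 0.81 * 0.23 * 39.9 = 7.43337 mm^3/s
A_fil = pi*(2.53/2)^2 = 5.0272551 mm^2
v_feed = 7.43337 / 5.0272551 = 1.478614 mm/s


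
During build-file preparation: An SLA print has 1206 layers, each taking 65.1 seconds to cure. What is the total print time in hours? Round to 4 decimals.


t = 1206 * 65.1 / 3600 = 21.8085 hrs


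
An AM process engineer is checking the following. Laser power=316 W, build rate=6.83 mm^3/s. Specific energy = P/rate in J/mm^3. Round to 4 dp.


SE = 316 / 6.83 = 46.2665 J/mm^3


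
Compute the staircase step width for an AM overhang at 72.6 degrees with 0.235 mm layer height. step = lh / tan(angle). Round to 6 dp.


step = 0.235 / tan(72.6) = 0.073645 mm


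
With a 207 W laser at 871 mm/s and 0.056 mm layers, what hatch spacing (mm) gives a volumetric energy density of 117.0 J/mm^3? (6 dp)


h = 207 / (117.0*871*0.056) = 0.036273 mm


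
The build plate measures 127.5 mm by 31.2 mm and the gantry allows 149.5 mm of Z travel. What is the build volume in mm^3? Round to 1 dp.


V = 127.5 * 31.2 * 149.5 = 594711.0 mm^3


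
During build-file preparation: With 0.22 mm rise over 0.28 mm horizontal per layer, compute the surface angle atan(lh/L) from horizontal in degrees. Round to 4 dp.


angle = atan(0.22/0.28) = 38.1572 degrees


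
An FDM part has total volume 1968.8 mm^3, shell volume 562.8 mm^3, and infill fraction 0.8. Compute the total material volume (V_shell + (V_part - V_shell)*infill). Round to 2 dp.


V_infill = (1968.8 - 562.8) * 0.8 = 1124.8
V_total = 562.8 + 1124.8 = 1687.6 mm^3


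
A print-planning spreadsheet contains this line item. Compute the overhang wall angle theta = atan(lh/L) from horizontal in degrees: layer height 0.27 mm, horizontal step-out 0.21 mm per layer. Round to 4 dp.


angle = atan(0.27/0.21) = 52.125 degrees


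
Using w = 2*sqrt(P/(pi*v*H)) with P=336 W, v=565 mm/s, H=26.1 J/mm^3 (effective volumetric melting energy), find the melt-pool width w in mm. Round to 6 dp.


w = 2*sqrt(336/(pi*565*26.1)) = 0.170326 mm


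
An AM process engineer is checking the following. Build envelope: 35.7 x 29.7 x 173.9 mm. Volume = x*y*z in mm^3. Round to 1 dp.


V = 35.7 * 29.7 * 173.9 = 184384.4 mm^3


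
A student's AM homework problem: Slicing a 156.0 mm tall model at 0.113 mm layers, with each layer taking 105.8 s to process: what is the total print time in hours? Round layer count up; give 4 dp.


Layers = ceil(156.0/0.113) = 1381
t = 1381 * 105.8 / 3600 = 40.5861 hrs


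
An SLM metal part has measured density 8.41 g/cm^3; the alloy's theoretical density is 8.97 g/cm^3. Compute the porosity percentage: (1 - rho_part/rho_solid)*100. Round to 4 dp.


Porosity = (1-8.41/8.97)*100 = 6.243 %


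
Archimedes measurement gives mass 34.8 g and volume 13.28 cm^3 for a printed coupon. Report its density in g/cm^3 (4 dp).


rho = 34.8 / 13.28 = 2.6205 g/cm^3


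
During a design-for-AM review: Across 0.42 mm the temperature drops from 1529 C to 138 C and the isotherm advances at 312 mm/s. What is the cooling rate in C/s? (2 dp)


G = (1529-138)/0.42 = 3311.9047619 C/mm
CR = 3311.9047619 * 312 = 1033314.29 C/s


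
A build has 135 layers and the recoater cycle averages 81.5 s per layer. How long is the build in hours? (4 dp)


t = 135 * 81.5 / 3600 = 3.0563 hrs


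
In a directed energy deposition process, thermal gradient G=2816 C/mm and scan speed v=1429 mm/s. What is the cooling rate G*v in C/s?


CR = 2816 * 1429 = 4024064 C/s


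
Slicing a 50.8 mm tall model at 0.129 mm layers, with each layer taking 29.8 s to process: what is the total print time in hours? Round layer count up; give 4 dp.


Layers = ceil(50.8/0.129) = 394
t = 394 * 29.8 / 3600 = 3.2614 hrs


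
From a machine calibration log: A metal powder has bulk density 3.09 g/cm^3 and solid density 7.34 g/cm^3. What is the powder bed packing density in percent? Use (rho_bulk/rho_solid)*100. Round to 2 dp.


Packing = (3.09/7.34)*100 = 42.1 %


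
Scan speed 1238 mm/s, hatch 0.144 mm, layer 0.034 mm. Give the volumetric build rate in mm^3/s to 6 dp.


Rate = 1238 * 0.144 * 0.034 = 6.061248 mm^3/s


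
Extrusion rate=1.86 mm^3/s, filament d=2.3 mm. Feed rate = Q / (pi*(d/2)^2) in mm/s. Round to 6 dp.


A = pi*(2.3/2)^2 = 4.154756
v = 1.86 / 4.154756 = 0.44768 mm/s


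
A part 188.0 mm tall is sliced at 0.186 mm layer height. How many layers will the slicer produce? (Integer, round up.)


Layers = ceil(188.0/0.186) = 1011


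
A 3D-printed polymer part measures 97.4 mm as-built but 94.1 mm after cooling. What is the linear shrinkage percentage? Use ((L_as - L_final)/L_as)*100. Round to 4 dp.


Shrinkage = ((97.4-94.1)/97.4)*100 = 3.3881 %


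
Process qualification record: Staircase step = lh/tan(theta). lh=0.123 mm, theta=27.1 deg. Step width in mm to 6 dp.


step = 0.123 / tan(27.1) = 0.240363 mm


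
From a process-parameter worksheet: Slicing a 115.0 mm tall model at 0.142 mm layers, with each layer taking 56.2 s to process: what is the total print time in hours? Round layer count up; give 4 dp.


Layers = ceil(115.0/0.142) = 810
t = 810 * 56.2 / 3600 = 12.645 hrs


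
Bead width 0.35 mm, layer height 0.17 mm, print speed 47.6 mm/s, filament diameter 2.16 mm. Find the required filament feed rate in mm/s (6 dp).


Q = 0.35 * 0.17 * 47.6 = 2.8322 mm^3/s
A_fil = pi*(2.16/2)^2 = 3.66435367 mm^2
v_feed = 2.8322 / 3.66435367 = 0.772906 mm/s


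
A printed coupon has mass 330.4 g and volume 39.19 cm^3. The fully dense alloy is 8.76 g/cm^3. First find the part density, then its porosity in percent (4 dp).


rho_part = 330.4 / 39.19 = 8.43072212 g/cm^3
Porosity = (1 - 8.43072212/8.76)*100 = 3.7589 %


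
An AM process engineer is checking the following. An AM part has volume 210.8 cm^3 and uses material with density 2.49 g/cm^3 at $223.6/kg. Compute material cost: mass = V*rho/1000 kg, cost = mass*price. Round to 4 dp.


Mass = 210.8*2.49/1000 = 0.524892 kg
Cost = 0.524892 * 223.6 = 117.3659 $


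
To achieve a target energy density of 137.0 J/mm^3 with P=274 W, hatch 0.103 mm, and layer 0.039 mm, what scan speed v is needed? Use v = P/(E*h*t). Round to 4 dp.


v = 274 / (137.0*0.103*0.039) = 497.884 mm/s


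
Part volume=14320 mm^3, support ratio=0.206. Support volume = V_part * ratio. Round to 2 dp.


V_support = 14320 * 0.206 = 2949.92 mm^3


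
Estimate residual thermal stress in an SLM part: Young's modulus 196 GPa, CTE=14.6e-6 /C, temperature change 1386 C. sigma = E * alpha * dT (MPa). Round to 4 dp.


sigma = 196*1000 * 14.6e-6 * 1386 = 3966.1776 MPa


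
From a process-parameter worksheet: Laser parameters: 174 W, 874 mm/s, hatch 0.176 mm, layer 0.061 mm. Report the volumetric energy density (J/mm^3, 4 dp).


E = 174 / (874*0.176*0.061) = 18.5437 J/mm^3


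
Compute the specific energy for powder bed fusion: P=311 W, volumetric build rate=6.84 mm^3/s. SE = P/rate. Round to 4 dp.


SE = 311 / 6.84 = 45.4678 J/mm^3


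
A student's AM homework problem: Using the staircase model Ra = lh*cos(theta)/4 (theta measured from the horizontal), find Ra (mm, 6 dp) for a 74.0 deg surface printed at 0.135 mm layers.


Ra = 0.135 * cos(74.0) / 4 = 0.009303 mm


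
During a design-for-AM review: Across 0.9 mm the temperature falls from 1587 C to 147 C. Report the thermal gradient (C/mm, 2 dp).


G = (1587-147)/0.9 = 1600.0 C/mm


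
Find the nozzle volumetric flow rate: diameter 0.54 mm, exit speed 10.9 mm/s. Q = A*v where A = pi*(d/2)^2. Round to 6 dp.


A = pi*(0.54/2)^2 = 0.2290221 mm^2
Q = 0.2290221 * 10.9 = 2.496341 mm^3/s


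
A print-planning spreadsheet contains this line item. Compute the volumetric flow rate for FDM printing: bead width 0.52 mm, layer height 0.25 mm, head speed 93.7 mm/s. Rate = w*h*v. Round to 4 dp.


Rate = 0.52 * 0.25 * 93.7 = 12.181 mm^3/s


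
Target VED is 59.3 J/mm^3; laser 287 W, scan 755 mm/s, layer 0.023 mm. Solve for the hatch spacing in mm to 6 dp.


h = 287 / (59.3*755*0.023) = 0.27871 mm


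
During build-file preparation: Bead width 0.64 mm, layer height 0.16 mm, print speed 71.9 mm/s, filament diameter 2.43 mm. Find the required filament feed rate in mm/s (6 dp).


Q = 0.64 * 0.16 * 71.9 = 7.36256 mm^3/s
A_fil = pi*(2.43/2)^2 = 4.63769762 mm^2
v_feed = 7.36256 / 4.63769762 = 1.587546 mm/s


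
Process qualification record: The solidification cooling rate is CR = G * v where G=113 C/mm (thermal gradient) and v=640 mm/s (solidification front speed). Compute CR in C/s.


CR = 113 * 640 = 72320 C/s


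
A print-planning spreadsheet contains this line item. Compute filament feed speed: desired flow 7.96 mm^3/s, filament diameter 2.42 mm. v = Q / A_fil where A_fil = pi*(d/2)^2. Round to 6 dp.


A = pi*(2.42/2)^2 = 4.599606
v = 7.96 / 4.599606 = 1.730583 mm/s


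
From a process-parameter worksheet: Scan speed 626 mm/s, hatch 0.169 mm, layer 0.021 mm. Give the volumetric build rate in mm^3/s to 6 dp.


Rate = 626 * 0.169 * 0.021 = 2.221674 mm^3/s


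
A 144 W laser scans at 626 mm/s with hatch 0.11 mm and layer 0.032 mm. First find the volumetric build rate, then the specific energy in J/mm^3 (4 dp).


Build rate = 626 * 0.11 * 0.032 = 2.20352 mm^3/s
SE = 144 / 2.20352 = 65.35 J/mm^3


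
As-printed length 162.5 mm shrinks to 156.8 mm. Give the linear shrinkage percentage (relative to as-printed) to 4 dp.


Shrinkage = ((162.5-156.8)/162.5)*100 = 3.5077 %


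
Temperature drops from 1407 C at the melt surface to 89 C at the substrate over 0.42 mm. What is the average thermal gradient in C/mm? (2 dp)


G = (1407-89)/0.42 = 3138.1 C/mm


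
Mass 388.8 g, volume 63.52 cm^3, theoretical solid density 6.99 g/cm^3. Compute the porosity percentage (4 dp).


rho_part = 388.8 / 63.52 = 6.1209068 g/cm^3
Porosity = (1 - 6.1209068/6.99)*100 = 12.4334 %


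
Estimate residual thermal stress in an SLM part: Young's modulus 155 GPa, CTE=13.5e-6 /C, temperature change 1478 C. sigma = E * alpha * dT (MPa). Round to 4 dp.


sigma = 155*1000 * 13.5e-6 * 1478 = 3092.715 MPa


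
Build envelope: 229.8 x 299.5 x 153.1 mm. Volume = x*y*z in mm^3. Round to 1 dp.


V = 229.8 * 299.5 * 153.1 = 10537122.8 mm^3


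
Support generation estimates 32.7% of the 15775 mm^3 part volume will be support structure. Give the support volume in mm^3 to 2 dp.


V_support = 15775 * 0.327 = 5158.43 mm^3


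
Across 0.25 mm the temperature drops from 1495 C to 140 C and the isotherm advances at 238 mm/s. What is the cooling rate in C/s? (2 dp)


G = (1495-140)/0.25 = 5420.0 C/mm
CR = 5420.0 * 238 = 1289960.0 C/s


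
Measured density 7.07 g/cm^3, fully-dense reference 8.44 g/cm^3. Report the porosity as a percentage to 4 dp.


Porosity = (1-7.07/8.44)*100 = 16.2322 %


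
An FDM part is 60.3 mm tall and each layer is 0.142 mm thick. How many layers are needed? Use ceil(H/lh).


Layers = ceil(60.3/0.142) = 425


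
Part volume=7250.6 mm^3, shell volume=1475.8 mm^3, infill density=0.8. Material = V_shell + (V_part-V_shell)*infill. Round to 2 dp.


V_infill = (7250.6 - 1475.8) * 0.8 = 4619.84
V_total = 1475.8 + 4619.84 = 6095.64 mm^3


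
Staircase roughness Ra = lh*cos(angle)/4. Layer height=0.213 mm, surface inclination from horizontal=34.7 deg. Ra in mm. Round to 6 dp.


Ra = 0.213 * cos(34.7) / 4 = 0.043779 mm


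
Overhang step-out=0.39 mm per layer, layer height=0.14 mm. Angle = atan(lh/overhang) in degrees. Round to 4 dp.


angle = atan(0.14/0.39) = 19.7468 degrees


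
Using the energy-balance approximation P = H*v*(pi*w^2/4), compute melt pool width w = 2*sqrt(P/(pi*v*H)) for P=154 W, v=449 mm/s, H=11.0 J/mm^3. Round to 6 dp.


w = 2*sqrt(154/(pi*449*11.0)) = 0.199249 mm


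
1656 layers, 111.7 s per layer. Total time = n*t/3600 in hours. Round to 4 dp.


t = 1656 * 111.7 / 3600 = 51.382 hrs


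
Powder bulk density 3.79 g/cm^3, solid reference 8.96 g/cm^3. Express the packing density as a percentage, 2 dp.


Packing = (3.79/8.96)*100 = 42.3 %


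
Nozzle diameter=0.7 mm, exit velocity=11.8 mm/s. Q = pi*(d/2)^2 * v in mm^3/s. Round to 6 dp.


A = pi*(0.7/2)^2 = 0.3848451 mm^2
Q = 0.3848451 * 11.8 = 4.541172 mm^3/s


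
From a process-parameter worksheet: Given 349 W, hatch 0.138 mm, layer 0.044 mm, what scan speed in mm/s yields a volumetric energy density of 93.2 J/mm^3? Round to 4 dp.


v = 349 / (93.2*0.138*0.044) = 616.7054 mm/s


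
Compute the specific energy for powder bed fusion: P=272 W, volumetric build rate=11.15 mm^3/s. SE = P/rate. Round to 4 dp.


SE = 272 / 11.15 = 24.3946 J/mm^3


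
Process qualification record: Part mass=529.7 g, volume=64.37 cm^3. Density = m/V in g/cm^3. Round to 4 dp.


rho = 529.7 / 64.37 = 8.229 g/cm^3


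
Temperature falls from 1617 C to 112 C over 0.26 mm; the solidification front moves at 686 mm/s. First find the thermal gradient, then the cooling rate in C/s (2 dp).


G = (1617-112)/0.26 = 5788.46153846 C/mm
CR = 5788.46153846 * 686 = 3970884.62 C/s


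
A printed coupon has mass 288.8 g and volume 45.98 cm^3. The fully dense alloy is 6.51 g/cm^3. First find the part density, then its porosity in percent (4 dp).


rho_part = 288.8 / 45.98 = 6.28099174 g/cm^3
Porosity = (1 - 6.28099174/6.51)*100 = 3.5178 %


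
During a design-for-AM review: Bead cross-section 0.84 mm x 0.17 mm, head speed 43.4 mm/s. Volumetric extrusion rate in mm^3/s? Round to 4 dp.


Rate = 0.84 * 0.17 * 43.4 = 6.1975 mm^3/s


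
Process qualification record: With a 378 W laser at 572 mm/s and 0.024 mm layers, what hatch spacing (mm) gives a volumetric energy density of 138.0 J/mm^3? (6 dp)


h = 378 / (138.0*572*0.024) = 0.199529 mm


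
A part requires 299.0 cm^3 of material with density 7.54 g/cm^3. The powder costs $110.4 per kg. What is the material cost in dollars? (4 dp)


Mass = 299.0*7.54/1000 = 2.25446 kg
Cost = 2.25446 * 110.4 = 248.8924 $


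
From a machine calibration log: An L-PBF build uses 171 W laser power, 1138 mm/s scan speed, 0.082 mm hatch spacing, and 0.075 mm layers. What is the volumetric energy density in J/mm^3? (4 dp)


E = 171 / (1138*0.082*0.075) = 24.4331 J/mm^3


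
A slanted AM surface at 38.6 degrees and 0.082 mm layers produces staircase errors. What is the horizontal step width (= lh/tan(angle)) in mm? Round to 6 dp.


step = 0.082 / tan(38.6) = 0.10272 mm


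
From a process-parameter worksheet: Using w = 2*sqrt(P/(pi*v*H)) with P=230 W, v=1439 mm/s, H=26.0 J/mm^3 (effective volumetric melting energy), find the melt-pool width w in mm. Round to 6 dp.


w = 2*sqrt(230/(pi*1439*26.0)) = 0.088471 mm


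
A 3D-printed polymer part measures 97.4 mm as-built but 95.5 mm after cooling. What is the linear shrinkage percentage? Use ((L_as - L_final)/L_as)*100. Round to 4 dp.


Shrinkage = ((97.4-95.5)/97.4)*100 = 1.9507 %


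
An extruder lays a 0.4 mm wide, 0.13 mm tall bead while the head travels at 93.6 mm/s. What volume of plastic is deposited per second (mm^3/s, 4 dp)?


Rate = 0.4 * 0.13 * 93.6 = 4.8672 mm^3/s


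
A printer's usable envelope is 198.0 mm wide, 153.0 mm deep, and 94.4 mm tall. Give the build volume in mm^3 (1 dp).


V = 198.0 * 153.0 * 94.4 = 2859753.6 mm^3


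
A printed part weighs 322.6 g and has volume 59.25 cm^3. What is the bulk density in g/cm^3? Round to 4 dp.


rho = 322.6 / 59.25 = 5.4447 g/cm^3


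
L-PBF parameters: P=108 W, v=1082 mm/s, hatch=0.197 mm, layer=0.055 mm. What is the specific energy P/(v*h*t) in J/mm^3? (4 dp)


Build rate = 1082 * 0.197 * 0.055 = 11.72347 mm^3/s
SE = 108 / 11.72347 = 9.2123 J/mm^3


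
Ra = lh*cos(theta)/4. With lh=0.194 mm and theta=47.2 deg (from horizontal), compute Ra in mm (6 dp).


Ra = 0.194 * cos(47.2) / 4 = 0.032953 mm


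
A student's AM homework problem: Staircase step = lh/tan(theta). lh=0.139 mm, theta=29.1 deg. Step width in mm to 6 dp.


step = 0.139 / tan(29.1) = 0.249734 mm


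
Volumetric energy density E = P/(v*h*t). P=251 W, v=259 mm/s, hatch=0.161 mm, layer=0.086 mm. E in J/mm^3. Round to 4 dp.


E = 251 / (259*0.161*0.086) = 69.9922 J/mm^3


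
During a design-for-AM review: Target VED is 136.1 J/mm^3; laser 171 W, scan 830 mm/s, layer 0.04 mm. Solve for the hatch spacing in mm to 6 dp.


h = 171 / (136.1*830*0.04) = 0.037844 mm


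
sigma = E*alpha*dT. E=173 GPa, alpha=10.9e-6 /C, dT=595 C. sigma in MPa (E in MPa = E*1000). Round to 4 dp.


sigma = 173*1000 * 10.9e-6 * 595 = 1121.9915 MPa


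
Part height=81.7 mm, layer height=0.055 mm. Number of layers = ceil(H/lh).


Layers = ceil(81.7/0.055) = 1486


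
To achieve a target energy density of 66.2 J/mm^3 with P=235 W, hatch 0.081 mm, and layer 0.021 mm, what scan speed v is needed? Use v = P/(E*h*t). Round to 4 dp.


v = 235 / (66.2*0.081*0.021) = 2086.9188 mm/s


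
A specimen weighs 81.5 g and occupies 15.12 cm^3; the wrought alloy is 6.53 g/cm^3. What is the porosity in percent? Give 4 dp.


rho_part = 81.5 / 15.12 = 5.39021164 g/cm^3
Porosity = (1 - 5.39021164/6.53)*100 = 17.4546 %


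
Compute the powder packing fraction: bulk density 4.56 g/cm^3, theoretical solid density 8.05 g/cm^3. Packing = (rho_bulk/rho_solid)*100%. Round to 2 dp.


Packing = (4.56/8.05)*100 = 56.65 %


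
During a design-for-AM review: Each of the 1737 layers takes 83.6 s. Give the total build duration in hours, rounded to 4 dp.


t = 1737 * 83.6 / 3600 = 40.337 hrs


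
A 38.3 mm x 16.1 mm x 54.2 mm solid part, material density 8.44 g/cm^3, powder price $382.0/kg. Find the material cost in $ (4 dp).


V = 38.3 * 16.1 * 54.2 = 33421.346 mm^3 = 33.421346 cm^3
Mass = 33.421346 * 8.44 / 1000 = 0.28207616 kg
Cost = 0.28207616 * 382.0 = 107.7531 $


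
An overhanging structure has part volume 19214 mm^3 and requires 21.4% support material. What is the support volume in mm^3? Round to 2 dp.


V_support = 19214 * 0.214 = 4111.8 mm^3


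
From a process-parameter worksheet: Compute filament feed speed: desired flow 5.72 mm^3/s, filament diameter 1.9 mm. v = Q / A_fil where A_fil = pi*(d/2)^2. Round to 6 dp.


A = pi*(1.9/2)^2 = 2.835287
v = 5.72 / 2.835287 = 2.017432 mm/s


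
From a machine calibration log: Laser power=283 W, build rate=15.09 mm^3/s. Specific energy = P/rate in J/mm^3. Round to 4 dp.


SE = 283 / 15.09 = 18.7541 J/mm^3


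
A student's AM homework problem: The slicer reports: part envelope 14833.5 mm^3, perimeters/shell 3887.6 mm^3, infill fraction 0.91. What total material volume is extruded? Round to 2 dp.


V_infill = (14833.5 - 3887.6) * 0.91 = 9960.77
V_total = 3887.6 + 9960.77 = 13848.37 mm^3


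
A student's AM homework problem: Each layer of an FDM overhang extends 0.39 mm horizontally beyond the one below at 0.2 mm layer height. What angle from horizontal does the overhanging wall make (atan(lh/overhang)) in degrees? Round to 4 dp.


angle = atan(0.2/0.39) = 27.1497 degrees


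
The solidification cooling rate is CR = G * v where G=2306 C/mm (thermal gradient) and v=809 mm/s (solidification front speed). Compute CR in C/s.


CR = 2306 * 809 = 1865554 C/s


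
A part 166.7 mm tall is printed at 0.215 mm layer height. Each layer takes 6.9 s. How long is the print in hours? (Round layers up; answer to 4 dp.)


Layers = ceil(166.7/0.215) = 776
t = 776 * 6.9 / 3600 = 1.4873 hrs


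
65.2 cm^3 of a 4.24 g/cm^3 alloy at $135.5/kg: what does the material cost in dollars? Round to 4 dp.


Mass = 65.2*4.24/1000 = 0.276448 kg
Cost = 0.276448 * 135.5 = 37.4587 $


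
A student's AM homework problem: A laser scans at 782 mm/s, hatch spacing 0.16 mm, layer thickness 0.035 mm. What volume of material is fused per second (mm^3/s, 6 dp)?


Rate = 782 * 0.16 * 0.035 = 4.3792 mm^3/s


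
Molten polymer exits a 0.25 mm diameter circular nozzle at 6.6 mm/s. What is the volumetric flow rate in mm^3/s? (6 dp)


A = pi*(0.25/2)^2 = 0.04908739 mm^2
Q = 0.04908739 * 6.6 = 0.323977 mm^3/s


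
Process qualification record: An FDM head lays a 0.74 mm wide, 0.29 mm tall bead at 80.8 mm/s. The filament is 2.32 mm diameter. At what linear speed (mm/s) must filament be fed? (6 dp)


Q = 0.74 * 0.29 * 80.8 = 17.33968 mm^3/s
A_fil = pi*(2.32/2)^2 = 4.22732707 mm^2
v_feed = 17.33968 / 4.22732707 = 4.101807 mm/s


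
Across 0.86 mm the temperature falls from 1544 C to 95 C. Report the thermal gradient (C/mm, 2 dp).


G = (1544-95)/0.86 = 1684.88 C/mm


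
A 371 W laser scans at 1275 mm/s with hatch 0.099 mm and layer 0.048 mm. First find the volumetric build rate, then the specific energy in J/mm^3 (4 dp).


Build rate = 1275 * 0.099 * 0.048 = 6.0588 mm^3/s
SE = 371 / 6.0588 = 61.2332 J/mm^3


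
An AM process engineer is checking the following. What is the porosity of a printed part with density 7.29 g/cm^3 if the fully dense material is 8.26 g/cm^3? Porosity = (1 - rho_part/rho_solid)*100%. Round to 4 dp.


Porosity = (1-7.29/8.26)*100 = 11.7433 %


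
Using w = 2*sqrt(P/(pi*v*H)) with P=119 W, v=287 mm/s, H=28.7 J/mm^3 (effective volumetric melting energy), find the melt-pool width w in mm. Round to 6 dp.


w = 2*sqrt(119/(pi*287*28.7)) = 0.135627 mm


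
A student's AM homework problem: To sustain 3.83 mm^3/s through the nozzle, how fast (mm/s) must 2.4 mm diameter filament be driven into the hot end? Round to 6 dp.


A = pi*(2.4/2)^2 = 4.523893
v = 3.83 / 4.523893 = 0.846616 mm/s


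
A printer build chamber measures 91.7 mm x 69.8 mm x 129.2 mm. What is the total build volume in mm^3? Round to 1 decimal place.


V = 91.7 * 69.8 * 129.2 = 826965.3 mm^3


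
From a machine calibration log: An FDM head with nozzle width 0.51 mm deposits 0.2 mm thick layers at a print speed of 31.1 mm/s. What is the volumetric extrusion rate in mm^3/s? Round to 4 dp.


Rate = 0.51 * 0.2 * 31.1 = 3.1722 mm^3/s


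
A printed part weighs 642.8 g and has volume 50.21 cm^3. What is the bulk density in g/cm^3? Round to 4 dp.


rho = 642.8 / 50.21 = 12.8022 g/cm^3


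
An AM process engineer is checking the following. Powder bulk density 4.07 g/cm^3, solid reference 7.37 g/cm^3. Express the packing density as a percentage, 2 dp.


Packing = (4.07/7.37)*100 = 55.22 %


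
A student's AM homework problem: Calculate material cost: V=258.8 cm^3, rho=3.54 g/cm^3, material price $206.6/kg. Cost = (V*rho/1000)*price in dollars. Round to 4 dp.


Mass = 258.8*3.54/1000 = 0.916152 kg
Cost = 0.916152 * 206.6 = 189.277 $


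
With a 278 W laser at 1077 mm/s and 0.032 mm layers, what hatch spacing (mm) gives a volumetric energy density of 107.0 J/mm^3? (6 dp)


h = 278 / (107.0*1077*0.032) = 0.075387 mm


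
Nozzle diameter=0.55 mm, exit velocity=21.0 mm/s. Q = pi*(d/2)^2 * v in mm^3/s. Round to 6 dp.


A = pi*(0.55/2)^2 = 0.23758294 mm^2
Q = 0.23758294 * 21.0 = 4.989242 mm^3/s


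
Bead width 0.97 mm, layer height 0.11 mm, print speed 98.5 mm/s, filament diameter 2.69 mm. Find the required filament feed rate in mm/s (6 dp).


Q = 0.97 * 0.11 * 98.5 = 10.50995 mm^3/s
A_fil = pi*(2.69/2)^2 = 5.68321965 mm^2
v_feed = 10.50995 / 5.68321965 = 1.849295 mm/s


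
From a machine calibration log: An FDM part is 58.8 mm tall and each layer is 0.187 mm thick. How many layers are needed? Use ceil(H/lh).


Layers = ceil(58.8/0.187) = 315


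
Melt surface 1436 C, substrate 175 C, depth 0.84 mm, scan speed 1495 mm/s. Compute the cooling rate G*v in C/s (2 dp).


G = (1436-175)/0.84 = 1501.19047619 C/mm
CR = 1501.19047619 * 1495 = 2244279.76 C/s


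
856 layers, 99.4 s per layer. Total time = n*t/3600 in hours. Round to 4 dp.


t = 856 * 99.4 / 3600 = 23.6351 hrs


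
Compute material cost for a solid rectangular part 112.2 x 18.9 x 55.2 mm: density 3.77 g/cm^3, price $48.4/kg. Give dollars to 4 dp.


V = 112.2 * 18.9 * 55.2 = 117056.016 mm^3 = 117.056016 cm^3
Mass = 117.056016 * 3.77 / 1000 = 0.44130118 kg
Cost = 0.44130118 * 48.4 = 21.359 $


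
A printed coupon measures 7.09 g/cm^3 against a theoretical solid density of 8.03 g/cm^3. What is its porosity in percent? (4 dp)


Porosity = (1-7.09/8.03)*100 = 11.7061 %


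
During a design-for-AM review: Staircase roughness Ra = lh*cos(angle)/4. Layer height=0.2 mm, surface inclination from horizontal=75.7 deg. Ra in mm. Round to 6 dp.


Ra = 0.2 * cos(75.7) / 4 = 0.01235 mm


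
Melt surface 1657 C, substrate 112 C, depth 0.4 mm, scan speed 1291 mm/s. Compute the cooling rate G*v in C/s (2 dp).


G = (1657-112)/0.4 = 3862.5 C/mm
CR = 3862.5 * 1291 = 4986487.5 C/s


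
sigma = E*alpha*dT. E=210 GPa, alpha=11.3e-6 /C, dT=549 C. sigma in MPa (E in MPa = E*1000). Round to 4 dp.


sigma = 210*1000 * 11.3e-6 * 549 = 1302.777 MPa


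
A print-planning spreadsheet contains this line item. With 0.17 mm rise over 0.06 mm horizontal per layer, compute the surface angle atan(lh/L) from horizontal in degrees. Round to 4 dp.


angle = atan(0.17/0.06) = 70.56 degrees


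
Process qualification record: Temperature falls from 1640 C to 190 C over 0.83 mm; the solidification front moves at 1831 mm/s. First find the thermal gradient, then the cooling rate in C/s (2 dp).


G = (1640-190)/0.83 = 1746.98795181 C/mm
CR = 1746.98795181 * 1831 = 3198734.94 C/s


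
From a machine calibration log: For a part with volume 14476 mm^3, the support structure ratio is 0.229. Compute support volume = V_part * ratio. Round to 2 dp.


V_support = 14476 * 0.229 = 3315.0 mm^3


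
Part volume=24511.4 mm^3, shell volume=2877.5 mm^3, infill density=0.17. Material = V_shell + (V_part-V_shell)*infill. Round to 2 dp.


V_infill = (24511.4 - 2877.5) * 0.17 = 3677.76
V_total = 2877.5 + 3677.76 = 6555.26 mm^3
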